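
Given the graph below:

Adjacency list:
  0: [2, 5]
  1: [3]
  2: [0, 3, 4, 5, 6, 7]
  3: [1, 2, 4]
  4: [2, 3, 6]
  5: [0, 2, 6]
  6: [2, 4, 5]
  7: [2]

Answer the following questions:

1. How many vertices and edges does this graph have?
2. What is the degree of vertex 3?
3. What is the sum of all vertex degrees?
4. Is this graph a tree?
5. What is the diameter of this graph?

Count: 8 vertices, 11 edges.
Vertex 3 has neighbors [1, 2, 4], degree = 3.
Handshaking lemma: 2 * 11 = 22.
A tree on 8 vertices has 7 edges. This graph has 11 edges (4 extra). Not a tree.
Diameter (longest shortest path) = 3.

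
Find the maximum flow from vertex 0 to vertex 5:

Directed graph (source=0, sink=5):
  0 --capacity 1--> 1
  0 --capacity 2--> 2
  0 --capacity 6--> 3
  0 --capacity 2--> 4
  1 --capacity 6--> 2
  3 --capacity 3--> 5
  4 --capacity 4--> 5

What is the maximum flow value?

Computing max flow:
  Flow on (0->3): 3/6
  Flow on (0->4): 2/2
  Flow on (3->5): 3/3
  Flow on (4->5): 2/4
Maximum flow = 5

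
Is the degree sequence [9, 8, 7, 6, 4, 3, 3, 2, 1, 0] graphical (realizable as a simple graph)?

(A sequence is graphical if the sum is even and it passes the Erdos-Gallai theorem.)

Sum of degrees = 43. Sum is odd, so the sequence is NOT graphical.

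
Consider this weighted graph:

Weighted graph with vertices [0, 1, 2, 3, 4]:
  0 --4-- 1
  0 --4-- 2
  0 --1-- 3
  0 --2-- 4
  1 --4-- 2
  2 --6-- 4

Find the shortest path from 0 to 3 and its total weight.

Using Dijkstra's algorithm from vertex 0:
Shortest path: 0 -> 3
Total weight: 1 = 1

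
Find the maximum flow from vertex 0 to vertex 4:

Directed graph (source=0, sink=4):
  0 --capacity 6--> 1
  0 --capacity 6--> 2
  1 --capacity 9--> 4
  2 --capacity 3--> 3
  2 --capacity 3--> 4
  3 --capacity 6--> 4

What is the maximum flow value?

Computing max flow:
  Flow on (0->1): 6/6
  Flow on (0->2): 6/6
  Flow on (1->4): 6/9
  Flow on (2->3): 3/3
  Flow on (2->4): 3/3
  Flow on (3->4): 3/6
Maximum flow = 12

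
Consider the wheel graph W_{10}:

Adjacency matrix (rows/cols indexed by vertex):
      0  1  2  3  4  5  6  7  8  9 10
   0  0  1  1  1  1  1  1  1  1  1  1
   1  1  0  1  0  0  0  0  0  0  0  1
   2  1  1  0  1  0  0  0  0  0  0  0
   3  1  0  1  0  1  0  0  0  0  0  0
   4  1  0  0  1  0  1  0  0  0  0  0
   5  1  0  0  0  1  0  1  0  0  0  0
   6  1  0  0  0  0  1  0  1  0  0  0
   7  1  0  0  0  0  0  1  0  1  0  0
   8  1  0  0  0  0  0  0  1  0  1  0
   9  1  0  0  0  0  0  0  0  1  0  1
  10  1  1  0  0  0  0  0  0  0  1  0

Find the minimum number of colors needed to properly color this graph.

W_{10} = C_{10} plus a hub adjacent to every cycle vertex.
The outer cycle needs 2 colors (even cycle); the hub is adjacent to all of them so needs a fresh color.
Chromatic number = 2 + 1 = 3.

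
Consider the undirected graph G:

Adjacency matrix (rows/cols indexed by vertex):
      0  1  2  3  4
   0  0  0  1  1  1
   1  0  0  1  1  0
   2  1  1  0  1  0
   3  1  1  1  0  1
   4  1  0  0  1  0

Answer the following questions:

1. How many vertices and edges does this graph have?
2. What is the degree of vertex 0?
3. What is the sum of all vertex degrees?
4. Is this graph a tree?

Count: 5 vertices, 7 edges.
Vertex 0 has neighbors [2, 3, 4], degree = 3.
Handshaking lemma: 2 * 7 = 14.
A tree on 5 vertices has 4 edges. This graph has 7 edges (3 extra). Not a tree.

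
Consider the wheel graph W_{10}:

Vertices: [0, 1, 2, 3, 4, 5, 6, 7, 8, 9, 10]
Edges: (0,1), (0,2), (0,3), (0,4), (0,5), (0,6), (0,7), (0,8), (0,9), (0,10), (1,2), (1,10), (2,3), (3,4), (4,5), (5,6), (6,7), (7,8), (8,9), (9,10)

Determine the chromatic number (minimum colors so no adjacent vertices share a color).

W_{10} = C_{10} plus a hub adjacent to every cycle vertex.
The outer cycle needs 2 colors (even cycle); the hub is adjacent to all of them so needs a fresh color.
Chromatic number = 2 + 1 = 3.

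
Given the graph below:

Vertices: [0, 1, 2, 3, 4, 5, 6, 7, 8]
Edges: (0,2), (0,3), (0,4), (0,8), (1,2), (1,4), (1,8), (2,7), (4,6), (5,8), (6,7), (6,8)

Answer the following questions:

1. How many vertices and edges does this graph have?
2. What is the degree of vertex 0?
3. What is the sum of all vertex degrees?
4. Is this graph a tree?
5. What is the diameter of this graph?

Count: 9 vertices, 12 edges.
Vertex 0 has neighbors [2, 3, 4, 8], degree = 4.
Handshaking lemma: 2 * 12 = 24.
A tree on 9 vertices has 8 edges. This graph has 12 edges (4 extra). Not a tree.
Diameter (longest shortest path) = 3.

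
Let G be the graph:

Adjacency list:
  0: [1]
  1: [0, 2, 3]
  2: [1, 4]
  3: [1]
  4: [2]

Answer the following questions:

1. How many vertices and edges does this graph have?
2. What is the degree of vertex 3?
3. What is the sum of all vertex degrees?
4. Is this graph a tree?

Count: 5 vertices, 4 edges.
Vertex 3 has neighbors [1], degree = 1.
Handshaking lemma: 2 * 4 = 8.
A graph is a tree iff it is connected and has exactly n-1 edges. This graph is connected (all 5 vertices in one component) and has 5-1 = 4 edges. It is a tree.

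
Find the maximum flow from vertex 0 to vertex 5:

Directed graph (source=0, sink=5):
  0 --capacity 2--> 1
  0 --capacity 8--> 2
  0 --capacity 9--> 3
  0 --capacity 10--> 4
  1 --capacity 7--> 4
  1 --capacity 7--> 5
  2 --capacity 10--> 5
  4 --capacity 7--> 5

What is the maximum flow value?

Computing max flow:
  Flow on (0->1): 2/2
  Flow on (0->2): 8/8
  Flow on (0->4): 7/10
  Flow on (1->5): 2/7
  Flow on (2->5): 8/10
  Flow on (4->5): 7/7
Maximum flow = 17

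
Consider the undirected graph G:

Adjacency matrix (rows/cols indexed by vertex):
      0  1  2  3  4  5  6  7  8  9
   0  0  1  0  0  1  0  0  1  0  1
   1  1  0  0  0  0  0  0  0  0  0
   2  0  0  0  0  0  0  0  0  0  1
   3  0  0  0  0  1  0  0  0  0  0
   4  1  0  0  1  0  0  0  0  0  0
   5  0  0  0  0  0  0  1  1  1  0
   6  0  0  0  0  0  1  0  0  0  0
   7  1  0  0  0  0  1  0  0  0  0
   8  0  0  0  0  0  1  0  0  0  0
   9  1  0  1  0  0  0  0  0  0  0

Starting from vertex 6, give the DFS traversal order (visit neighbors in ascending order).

DFS from vertex 6 (neighbors processed in ascending order):
Visit order: 6, 5, 7, 0, 1, 4, 3, 9, 2, 8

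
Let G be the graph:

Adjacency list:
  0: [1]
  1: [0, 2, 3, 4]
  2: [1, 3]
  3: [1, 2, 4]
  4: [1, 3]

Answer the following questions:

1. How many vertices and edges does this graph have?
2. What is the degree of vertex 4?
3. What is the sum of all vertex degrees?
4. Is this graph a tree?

Count: 5 vertices, 6 edges.
Vertex 4 has neighbors [1, 3], degree = 2.
Handshaking lemma: 2 * 6 = 12.
A tree on 5 vertices has 4 edges. This graph has 6 edges (2 extra). Not a tree.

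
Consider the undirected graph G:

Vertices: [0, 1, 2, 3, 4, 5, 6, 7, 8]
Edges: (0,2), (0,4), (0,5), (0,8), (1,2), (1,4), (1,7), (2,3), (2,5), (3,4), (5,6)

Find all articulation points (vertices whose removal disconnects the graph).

An articulation point is a vertex whose removal disconnects the graph.
Articulation points: [0, 1, 5]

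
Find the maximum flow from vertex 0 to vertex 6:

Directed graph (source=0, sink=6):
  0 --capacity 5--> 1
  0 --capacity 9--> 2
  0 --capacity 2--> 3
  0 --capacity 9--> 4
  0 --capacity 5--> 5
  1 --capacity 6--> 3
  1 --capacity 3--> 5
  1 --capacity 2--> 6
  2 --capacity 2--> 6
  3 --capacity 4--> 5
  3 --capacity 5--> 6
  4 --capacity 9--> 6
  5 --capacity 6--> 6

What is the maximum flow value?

Computing max flow:
  Flow on (0->1): 5/5
  Flow on (0->2): 2/9
  Flow on (0->3): 2/2
  Flow on (0->4): 9/9
  Flow on (0->5): 5/5
  Flow on (1->3): 3/6
  Flow on (1->6): 2/2
  Flow on (2->6): 2/2
  Flow on (3->6): 5/5
  Flow on (4->6): 9/9
  Flow on (5->6): 5/6
Maximum flow = 23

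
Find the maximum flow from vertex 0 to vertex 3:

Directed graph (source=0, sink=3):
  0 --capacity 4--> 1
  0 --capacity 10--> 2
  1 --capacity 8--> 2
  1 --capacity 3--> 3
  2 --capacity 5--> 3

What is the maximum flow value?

Computing max flow:
  Flow on (0->1): 4/4
  Flow on (0->2): 4/10
  Flow on (1->2): 1/8
  Flow on (1->3): 3/3
  Flow on (2->3): 5/5
Maximum flow = 8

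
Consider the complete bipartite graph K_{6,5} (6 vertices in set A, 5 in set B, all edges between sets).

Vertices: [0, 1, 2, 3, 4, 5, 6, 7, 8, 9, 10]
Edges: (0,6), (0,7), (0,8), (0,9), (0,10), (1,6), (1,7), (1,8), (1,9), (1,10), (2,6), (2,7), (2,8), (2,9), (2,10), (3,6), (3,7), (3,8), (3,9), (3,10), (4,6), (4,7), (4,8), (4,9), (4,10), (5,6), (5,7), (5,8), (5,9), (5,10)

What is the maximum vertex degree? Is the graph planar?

Set-A vertices have degree 5; set-B vertices have degree 6. Maximum degree = max(6,5) = 6.
K_{6,5} contains K_{3,3} as a subgraph (since both sides have >= 3 vertices); by Kuratowski's theorem it is not planar.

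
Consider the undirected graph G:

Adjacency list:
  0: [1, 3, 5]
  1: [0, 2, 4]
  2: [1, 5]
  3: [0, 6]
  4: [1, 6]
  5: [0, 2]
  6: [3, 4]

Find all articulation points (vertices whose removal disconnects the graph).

No articulation points. The graph is biconnected.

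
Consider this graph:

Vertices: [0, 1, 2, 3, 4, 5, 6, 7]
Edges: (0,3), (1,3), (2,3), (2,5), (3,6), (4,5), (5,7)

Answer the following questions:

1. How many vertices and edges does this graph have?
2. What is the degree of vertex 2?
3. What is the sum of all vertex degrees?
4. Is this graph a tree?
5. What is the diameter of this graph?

Count: 8 vertices, 7 edges.
Vertex 2 has neighbors [3, 5], degree = 2.
Handshaking lemma: 2 * 7 = 14.
A graph is a tree iff it is connected and has exactly n-1 edges. This graph is connected (all 8 vertices in one component) and has 8-1 = 7 edges. It is a tree.
Diameter (longest shortest path) = 4.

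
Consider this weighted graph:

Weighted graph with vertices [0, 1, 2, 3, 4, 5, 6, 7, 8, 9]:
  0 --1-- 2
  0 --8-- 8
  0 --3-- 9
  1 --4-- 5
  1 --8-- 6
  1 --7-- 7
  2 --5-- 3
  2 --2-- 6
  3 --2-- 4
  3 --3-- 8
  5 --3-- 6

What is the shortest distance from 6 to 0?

Using Dijkstra's algorithm from vertex 6:
Shortest path: 6 -> 2 -> 0
Total weight: 2 + 1 = 3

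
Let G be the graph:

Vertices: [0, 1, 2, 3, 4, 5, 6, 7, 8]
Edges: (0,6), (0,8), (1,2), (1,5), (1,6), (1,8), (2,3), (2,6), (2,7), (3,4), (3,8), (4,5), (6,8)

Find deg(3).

Vertex 3 has neighbors [2, 4, 8], so deg(3) = 3.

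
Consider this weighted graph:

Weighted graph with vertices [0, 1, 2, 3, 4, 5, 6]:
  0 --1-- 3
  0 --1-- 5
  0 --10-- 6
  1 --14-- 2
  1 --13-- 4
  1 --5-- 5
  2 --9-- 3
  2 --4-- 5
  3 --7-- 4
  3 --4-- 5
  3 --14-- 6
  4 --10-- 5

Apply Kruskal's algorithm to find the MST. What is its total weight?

Applying Kruskal's algorithm (sort edges by weight, add if no cycle):
  Add (0,5) w=1
  Add (0,3) w=1
  Add (2,5) w=4
  Skip (3,5) w=4 (creates cycle)
  Add (1,5) w=5
  Add (3,4) w=7
  Skip (2,3) w=9 (creates cycle)
  Add (0,6) w=10
  Skip (4,5) w=10 (creates cycle)
  Skip (1,4) w=13 (creates cycle)
  Skip (1,2) w=14 (creates cycle)
  Skip (3,6) w=14 (creates cycle)
MST weight = 28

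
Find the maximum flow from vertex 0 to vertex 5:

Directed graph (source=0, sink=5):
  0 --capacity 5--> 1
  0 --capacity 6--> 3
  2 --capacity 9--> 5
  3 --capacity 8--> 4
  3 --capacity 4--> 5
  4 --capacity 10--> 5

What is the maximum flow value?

Computing max flow:
  Flow on (0->3): 6/6
  Flow on (3->4): 2/8
  Flow on (3->5): 4/4
  Flow on (4->5): 2/10
Maximum flow = 6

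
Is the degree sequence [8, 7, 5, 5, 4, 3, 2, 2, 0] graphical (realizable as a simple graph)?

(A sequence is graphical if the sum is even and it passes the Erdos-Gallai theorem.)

Sum of degrees = 36. Sum is even but fails Erdos-Gallai. The sequence is NOT graphical.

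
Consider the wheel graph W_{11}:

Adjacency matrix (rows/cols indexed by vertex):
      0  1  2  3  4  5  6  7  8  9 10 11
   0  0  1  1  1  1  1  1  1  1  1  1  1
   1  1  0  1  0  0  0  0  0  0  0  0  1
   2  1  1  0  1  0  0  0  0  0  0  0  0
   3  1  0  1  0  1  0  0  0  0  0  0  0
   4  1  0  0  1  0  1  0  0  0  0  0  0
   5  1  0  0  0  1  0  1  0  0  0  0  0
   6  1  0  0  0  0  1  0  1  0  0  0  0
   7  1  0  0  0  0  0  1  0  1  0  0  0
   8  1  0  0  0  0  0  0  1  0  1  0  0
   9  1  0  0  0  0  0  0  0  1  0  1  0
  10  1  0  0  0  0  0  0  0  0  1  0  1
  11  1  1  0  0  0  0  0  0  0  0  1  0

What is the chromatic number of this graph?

W_{11} = C_{11} plus a hub adjacent to every cycle vertex.
The outer cycle needs 3 colors (odd cycle); the hub is adjacent to all of them so needs a fresh color.
Chromatic number = 3 + 1 = 4.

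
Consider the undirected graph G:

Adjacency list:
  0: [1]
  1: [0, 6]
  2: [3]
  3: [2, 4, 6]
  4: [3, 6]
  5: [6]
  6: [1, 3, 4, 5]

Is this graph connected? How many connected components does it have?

Checking connectivity: the graph has 1 connected component(s).
All vertices are reachable from each other. The graph IS connected.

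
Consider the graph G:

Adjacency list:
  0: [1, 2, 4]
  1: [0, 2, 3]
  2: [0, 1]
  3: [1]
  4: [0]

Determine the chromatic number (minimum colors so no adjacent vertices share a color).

The graph has a maximum clique of size 3 (lower bound on chromatic number).
A valid 3-coloring: {0: 0, 1: 1, 2: 2, 3: 0, 4: 1}.
Chromatic number = 3.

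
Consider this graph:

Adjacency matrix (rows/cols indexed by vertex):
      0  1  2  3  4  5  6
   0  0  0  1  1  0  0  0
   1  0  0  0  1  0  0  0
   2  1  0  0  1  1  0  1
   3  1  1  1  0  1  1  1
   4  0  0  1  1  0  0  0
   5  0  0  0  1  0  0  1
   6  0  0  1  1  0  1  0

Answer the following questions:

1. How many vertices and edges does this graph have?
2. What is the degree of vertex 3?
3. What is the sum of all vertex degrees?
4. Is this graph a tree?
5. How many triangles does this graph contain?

Count: 7 vertices, 10 edges.
Vertex 3 has neighbors [0, 1, 2, 4, 5, 6], degree = 6.
Handshaking lemma: 2 * 10 = 20.
A tree on 7 vertices has 6 edges. This graph has 10 edges (4 extra). Not a tree.
Number of triangles = 4.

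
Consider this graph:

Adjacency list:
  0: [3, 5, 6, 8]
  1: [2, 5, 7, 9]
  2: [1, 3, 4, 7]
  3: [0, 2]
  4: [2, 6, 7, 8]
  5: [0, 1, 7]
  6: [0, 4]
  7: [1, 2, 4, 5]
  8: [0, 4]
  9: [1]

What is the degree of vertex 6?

Vertex 6 has neighbors [0, 4], so deg(6) = 2.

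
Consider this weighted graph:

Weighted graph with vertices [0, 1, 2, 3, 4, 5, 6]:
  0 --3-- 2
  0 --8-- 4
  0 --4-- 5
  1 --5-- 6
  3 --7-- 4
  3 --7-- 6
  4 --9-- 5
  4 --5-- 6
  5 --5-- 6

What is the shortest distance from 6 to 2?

Using Dijkstra's algorithm from vertex 6:
Shortest path: 6 -> 5 -> 0 -> 2
Total weight: 5 + 4 + 3 = 12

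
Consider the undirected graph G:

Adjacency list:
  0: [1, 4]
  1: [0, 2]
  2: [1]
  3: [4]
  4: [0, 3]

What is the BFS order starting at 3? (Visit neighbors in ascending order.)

BFS from vertex 3 (neighbors processed in ascending order):
Visit order: 3, 4, 0, 1, 2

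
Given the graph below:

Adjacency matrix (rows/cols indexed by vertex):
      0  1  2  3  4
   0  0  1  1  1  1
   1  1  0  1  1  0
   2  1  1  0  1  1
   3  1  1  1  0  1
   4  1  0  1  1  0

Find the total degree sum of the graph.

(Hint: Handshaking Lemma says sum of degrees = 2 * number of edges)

Count edges: 9 edges.
By Handshaking Lemma: sum of degrees = 2 * 9 = 18.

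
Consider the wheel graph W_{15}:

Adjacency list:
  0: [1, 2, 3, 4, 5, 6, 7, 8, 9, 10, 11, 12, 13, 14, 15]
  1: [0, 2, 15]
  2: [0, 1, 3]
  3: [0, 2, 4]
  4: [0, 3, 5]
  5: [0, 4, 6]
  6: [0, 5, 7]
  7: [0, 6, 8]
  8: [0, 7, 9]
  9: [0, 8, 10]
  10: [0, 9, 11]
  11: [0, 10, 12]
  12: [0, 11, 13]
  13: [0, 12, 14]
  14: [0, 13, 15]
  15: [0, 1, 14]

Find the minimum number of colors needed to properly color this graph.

W_{15} = C_{15} plus a hub adjacent to every cycle vertex.
The outer cycle needs 3 colors (odd cycle); the hub is adjacent to all of them so needs a fresh color.
Chromatic number = 3 + 1 = 4.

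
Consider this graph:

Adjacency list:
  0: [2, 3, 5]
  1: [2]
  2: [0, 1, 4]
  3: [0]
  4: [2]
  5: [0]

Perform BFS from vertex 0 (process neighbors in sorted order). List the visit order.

BFS from vertex 0 (neighbors processed in ascending order):
Visit order: 0, 2, 3, 5, 1, 4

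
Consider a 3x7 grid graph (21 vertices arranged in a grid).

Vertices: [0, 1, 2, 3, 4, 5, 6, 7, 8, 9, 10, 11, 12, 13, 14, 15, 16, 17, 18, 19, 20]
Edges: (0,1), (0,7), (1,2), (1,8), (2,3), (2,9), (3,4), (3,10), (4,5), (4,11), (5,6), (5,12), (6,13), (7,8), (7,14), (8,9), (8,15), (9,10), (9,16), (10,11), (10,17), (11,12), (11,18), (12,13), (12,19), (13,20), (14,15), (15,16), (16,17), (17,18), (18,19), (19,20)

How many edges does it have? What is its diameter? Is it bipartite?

A 3x7 grid has 14 vertical edges and 18 horizontal edges.
Total edges = 14 + 18 = 32.
Diameter = (3-1) + (7-1) = 8 (corner to opposite corner).
Grid graphs are bipartite (checkerboard coloring).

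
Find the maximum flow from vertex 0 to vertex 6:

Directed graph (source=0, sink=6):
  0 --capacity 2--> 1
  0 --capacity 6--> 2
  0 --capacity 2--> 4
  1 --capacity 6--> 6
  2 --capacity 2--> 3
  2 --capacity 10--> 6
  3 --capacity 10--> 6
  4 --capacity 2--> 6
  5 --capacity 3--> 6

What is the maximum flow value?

Computing max flow:
  Flow on (0->1): 2/2
  Flow on (0->2): 6/6
  Flow on (0->4): 2/2
  Flow on (1->6): 2/6
  Flow on (2->6): 6/10
  Flow on (4->6): 2/2
Maximum flow = 10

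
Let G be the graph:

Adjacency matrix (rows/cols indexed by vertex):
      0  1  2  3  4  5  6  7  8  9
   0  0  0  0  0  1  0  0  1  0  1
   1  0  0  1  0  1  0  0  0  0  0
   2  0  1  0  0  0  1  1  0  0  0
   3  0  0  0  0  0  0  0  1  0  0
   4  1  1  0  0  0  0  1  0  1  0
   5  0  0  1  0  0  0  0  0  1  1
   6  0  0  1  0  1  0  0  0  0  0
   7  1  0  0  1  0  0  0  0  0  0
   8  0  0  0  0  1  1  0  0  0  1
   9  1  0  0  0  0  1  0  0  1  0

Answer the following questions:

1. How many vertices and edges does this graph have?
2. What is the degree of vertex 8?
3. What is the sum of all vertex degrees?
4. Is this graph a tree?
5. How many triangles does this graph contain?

Count: 10 vertices, 13 edges.
Vertex 8 has neighbors [4, 5, 9], degree = 3.
Handshaking lemma: 2 * 13 = 26.
A tree on 10 vertices has 9 edges. This graph has 13 edges (4 extra). Not a tree.
Number of triangles = 1.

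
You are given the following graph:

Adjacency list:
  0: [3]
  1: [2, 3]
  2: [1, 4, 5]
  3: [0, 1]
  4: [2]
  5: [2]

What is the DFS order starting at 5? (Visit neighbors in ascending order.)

DFS from vertex 5 (neighbors processed in ascending order):
Visit order: 5, 2, 1, 3, 0, 4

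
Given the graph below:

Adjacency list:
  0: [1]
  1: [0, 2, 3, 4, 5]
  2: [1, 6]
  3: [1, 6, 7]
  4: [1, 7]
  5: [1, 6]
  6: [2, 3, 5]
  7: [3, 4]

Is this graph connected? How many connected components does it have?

Checking connectivity: the graph has 1 connected component(s).
All vertices are reachable from each other. The graph IS connected.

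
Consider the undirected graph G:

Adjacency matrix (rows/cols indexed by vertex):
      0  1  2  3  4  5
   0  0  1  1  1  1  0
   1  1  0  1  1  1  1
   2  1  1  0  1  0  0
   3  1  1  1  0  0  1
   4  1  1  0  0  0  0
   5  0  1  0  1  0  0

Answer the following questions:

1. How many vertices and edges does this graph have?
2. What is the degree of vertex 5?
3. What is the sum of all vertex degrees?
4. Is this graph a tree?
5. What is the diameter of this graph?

Count: 6 vertices, 10 edges.
Vertex 5 has neighbors [1, 3], degree = 2.
Handshaking lemma: 2 * 10 = 20.
A tree on 6 vertices has 5 edges. This graph has 10 edges (5 extra). Not a tree.
Diameter (longest shortest path) = 2.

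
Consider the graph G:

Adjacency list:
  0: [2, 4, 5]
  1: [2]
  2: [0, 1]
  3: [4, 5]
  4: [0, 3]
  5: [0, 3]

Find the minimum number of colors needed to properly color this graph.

The graph has a maximum clique of size 2 (lower bound on chromatic number).
A valid 2-coloring: {0: 0, 1: 0, 2: 1, 3: 0, 4: 1, 5: 1}.
Chromatic number = 2.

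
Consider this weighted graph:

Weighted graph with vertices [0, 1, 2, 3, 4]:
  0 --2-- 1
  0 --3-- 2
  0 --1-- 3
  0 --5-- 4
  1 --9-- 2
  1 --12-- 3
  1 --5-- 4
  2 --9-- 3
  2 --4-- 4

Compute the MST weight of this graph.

Applying Kruskal's algorithm (sort edges by weight, add if no cycle):
  Add (0,3) w=1
  Add (0,1) w=2
  Add (0,2) w=3
  Add (2,4) w=4
  Skip (0,4) w=5 (creates cycle)
  Skip (1,4) w=5 (creates cycle)
  Skip (1,2) w=9 (creates cycle)
  Skip (2,3) w=9 (creates cycle)
  Skip (1,3) w=12 (creates cycle)
MST weight = 10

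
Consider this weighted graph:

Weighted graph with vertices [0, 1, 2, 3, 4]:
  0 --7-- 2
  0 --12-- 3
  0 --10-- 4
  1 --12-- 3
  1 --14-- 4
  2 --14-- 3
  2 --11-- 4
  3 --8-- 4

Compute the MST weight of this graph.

Applying Kruskal's algorithm (sort edges by weight, add if no cycle):
  Add (0,2) w=7
  Add (3,4) w=8
  Add (0,4) w=10
  Skip (2,4) w=11 (creates cycle)
  Skip (0,3) w=12 (creates cycle)
  Add (1,3) w=12
  Skip (1,4) w=14 (creates cycle)
  Skip (2,3) w=14 (creates cycle)
MST weight = 37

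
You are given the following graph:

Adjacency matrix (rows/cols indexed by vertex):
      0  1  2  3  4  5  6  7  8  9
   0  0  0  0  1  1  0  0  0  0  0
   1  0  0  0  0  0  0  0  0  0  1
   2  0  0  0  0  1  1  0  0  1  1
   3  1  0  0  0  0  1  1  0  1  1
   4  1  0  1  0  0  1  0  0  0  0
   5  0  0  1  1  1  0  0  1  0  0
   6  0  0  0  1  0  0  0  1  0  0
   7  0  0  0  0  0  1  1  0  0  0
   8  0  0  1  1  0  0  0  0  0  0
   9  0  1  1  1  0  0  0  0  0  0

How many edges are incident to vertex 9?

Vertex 9 has neighbors [1, 2, 3], so deg(9) = 3.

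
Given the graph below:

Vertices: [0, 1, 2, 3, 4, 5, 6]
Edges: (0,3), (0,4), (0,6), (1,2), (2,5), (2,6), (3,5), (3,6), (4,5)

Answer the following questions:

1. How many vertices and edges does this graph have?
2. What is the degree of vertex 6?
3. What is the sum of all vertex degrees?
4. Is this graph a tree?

Count: 7 vertices, 9 edges.
Vertex 6 has neighbors [0, 2, 3], degree = 3.
Handshaking lemma: 2 * 9 = 18.
A tree on 7 vertices has 6 edges. This graph has 9 edges (3 extra). Not a tree.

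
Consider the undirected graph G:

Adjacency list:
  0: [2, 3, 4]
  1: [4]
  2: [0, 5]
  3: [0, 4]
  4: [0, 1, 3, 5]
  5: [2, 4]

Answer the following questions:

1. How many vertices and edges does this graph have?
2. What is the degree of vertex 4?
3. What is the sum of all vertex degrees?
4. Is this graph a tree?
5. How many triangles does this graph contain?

Count: 6 vertices, 7 edges.
Vertex 4 has neighbors [0, 1, 3, 5], degree = 4.
Handshaking lemma: 2 * 7 = 14.
A tree on 6 vertices has 5 edges. This graph has 7 edges (2 extra). Not a tree.
Number of triangles = 1.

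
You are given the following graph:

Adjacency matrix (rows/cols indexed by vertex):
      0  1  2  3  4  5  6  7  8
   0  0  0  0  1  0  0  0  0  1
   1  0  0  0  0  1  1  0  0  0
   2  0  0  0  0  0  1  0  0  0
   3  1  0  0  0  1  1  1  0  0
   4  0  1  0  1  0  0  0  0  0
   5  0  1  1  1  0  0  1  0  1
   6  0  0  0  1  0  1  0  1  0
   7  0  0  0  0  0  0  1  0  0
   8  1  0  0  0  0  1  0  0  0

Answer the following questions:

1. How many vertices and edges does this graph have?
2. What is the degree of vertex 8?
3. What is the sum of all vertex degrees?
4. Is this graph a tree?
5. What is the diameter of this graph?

Count: 9 vertices, 11 edges.
Vertex 8 has neighbors [0, 5], degree = 2.
Handshaking lemma: 2 * 11 = 22.
A tree on 9 vertices has 8 edges. This graph has 11 edges (3 extra). Not a tree.
Diameter (longest shortest path) = 3.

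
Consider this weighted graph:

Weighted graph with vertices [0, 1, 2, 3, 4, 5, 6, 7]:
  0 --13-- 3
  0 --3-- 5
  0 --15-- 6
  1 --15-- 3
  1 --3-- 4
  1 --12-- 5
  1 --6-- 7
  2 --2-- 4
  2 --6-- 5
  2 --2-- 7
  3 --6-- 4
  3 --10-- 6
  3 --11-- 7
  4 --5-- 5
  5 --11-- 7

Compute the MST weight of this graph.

Applying Kruskal's algorithm (sort edges by weight, add if no cycle):
  Add (2,4) w=2
  Add (2,7) w=2
  Add (0,5) w=3
  Add (1,4) w=3
  Add (4,5) w=5
  Skip (1,7) w=6 (creates cycle)
  Skip (2,5) w=6 (creates cycle)
  Add (3,4) w=6
  Add (3,6) w=10
  Skip (3,7) w=11 (creates cycle)
  Skip (5,7) w=11 (creates cycle)
  Skip (1,5) w=12 (creates cycle)
  Skip (0,3) w=13 (creates cycle)
  Skip (0,6) w=15 (creates cycle)
  Skip (1,3) w=15 (creates cycle)
MST weight = 31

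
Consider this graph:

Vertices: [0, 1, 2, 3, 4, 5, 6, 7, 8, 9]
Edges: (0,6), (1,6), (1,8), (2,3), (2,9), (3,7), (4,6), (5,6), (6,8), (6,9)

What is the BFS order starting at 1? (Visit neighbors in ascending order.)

BFS from vertex 1 (neighbors processed in ascending order):
Visit order: 1, 6, 8, 0, 4, 5, 9, 2, 3, 7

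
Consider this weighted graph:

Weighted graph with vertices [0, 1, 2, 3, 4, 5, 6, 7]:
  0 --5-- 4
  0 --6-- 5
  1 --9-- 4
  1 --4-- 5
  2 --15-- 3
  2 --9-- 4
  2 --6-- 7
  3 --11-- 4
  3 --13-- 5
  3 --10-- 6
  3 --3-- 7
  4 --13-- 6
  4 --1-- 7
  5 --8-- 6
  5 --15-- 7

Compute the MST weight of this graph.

Applying Kruskal's algorithm (sort edges by weight, add if no cycle):
  Add (4,7) w=1
  Add (3,7) w=3
  Add (1,5) w=4
  Add (0,4) w=5
  Add (0,5) w=6
  Add (2,7) w=6
  Add (5,6) w=8
  Skip (1,4) w=9 (creates cycle)
  Skip (2,4) w=9 (creates cycle)
  Skip (3,6) w=10 (creates cycle)
  Skip (3,4) w=11 (creates cycle)
  Skip (3,5) w=13 (creates cycle)
  Skip (4,6) w=13 (creates cycle)
  Skip (2,3) w=15 (creates cycle)
  Skip (5,7) w=15 (creates cycle)
MST weight = 33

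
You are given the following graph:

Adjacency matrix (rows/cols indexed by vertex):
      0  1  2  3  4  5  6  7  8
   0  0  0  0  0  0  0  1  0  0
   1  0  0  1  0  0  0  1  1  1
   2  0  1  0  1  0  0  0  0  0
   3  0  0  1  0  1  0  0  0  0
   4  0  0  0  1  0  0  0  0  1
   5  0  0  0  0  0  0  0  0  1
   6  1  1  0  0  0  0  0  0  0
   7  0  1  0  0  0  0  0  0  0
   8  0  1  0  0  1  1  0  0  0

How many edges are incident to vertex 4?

Vertex 4 has neighbors [3, 8], so deg(4) = 2.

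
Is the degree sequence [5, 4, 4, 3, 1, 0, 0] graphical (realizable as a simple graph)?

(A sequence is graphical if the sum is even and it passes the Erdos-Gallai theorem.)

Sum of degrees = 17. Sum is odd, so the sequence is NOT graphical.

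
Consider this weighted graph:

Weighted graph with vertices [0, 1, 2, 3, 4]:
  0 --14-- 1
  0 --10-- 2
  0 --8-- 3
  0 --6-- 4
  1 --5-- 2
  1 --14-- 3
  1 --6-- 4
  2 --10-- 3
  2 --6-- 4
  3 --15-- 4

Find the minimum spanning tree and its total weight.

Applying Kruskal's algorithm (sort edges by weight, add if no cycle):
  Add (1,2) w=5
  Add (0,4) w=6
  Add (1,4) w=6
  Skip (2,4) w=6 (creates cycle)
  Add (0,3) w=8
  Skip (0,2) w=10 (creates cycle)
  Skip (2,3) w=10 (creates cycle)
  Skip (0,1) w=14 (creates cycle)
  Skip (1,3) w=14 (creates cycle)
  Skip (3,4) w=15 (creates cycle)
MST weight = 25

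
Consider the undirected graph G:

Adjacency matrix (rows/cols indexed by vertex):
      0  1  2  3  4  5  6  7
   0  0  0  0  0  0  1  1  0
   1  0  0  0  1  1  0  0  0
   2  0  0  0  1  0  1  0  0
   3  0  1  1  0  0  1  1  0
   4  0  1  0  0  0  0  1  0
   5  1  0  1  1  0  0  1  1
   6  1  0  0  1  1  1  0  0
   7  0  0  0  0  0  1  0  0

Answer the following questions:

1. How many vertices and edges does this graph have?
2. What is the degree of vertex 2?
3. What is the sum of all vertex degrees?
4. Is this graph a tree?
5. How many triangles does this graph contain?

Count: 8 vertices, 11 edges.
Vertex 2 has neighbors [3, 5], degree = 2.
Handshaking lemma: 2 * 11 = 22.
A tree on 8 vertices has 7 edges. This graph has 11 edges (4 extra). Not a tree.
Number of triangles = 3.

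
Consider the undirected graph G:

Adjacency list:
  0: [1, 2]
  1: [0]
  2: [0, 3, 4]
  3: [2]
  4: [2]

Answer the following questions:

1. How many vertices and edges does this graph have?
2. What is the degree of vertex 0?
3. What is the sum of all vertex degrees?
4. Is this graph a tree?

Count: 5 vertices, 4 edges.
Vertex 0 has neighbors [1, 2], degree = 2.
Handshaking lemma: 2 * 4 = 8.
A graph is a tree iff it is connected and has exactly n-1 edges. This graph is connected (all 5 vertices in one component) and has 5-1 = 4 edges. It is a tree.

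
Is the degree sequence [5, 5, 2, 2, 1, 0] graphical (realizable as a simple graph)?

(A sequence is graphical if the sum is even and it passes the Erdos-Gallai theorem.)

Sum of degrees = 15. Sum is odd, so the sequence is NOT graphical.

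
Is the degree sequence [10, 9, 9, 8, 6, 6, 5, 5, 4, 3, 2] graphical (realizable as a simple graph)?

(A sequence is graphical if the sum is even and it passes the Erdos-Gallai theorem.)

Sum of degrees = 67. Sum is odd, so the sequence is NOT graphical.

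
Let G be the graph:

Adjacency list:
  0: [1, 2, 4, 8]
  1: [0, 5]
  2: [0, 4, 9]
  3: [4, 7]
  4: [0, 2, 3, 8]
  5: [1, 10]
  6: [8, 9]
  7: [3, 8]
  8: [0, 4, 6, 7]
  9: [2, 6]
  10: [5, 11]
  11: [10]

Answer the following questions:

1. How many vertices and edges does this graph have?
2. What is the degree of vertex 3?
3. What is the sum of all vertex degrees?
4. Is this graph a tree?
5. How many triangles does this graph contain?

Count: 12 vertices, 15 edges.
Vertex 3 has neighbors [4, 7], degree = 2.
Handshaking lemma: 2 * 15 = 30.
A tree on 12 vertices has 11 edges. This graph has 15 edges (4 extra). Not a tree.
Number of triangles = 2.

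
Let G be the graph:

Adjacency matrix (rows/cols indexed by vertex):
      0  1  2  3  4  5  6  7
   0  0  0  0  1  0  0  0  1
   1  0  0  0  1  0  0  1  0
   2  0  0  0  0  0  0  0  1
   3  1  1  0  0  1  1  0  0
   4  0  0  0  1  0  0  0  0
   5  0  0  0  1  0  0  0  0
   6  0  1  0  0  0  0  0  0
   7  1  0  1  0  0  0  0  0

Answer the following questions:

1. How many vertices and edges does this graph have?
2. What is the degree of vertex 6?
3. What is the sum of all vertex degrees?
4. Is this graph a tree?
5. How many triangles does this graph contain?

Count: 8 vertices, 7 edges.
Vertex 6 has neighbors [1], degree = 1.
Handshaking lemma: 2 * 7 = 14.
A graph is a tree iff it is connected and has exactly n-1 edges. This graph is connected (all 8 vertices in one component) and has 8-1 = 7 edges. It is a tree.
Number of triangles = 0.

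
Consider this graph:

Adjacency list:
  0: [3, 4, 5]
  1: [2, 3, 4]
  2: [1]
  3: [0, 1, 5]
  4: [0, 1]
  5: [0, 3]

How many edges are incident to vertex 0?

Vertex 0 has neighbors [3, 4, 5], so deg(0) = 3.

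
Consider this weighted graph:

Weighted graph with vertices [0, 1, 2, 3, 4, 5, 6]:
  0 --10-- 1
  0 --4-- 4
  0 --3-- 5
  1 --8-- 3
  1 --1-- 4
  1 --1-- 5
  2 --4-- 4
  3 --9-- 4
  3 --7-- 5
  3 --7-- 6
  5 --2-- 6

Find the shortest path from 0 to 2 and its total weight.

Using Dijkstra's algorithm from vertex 0:
Shortest path: 0 -> 4 -> 2
Total weight: 4 + 4 = 8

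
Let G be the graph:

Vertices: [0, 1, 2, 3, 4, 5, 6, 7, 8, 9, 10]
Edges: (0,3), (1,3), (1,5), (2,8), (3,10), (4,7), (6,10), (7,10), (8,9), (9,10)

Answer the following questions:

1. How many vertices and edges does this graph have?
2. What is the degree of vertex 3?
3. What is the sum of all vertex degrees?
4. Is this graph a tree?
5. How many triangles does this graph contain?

Count: 11 vertices, 10 edges.
Vertex 3 has neighbors [0, 1, 10], degree = 3.
Handshaking lemma: 2 * 10 = 20.
A graph is a tree iff it is connected and has exactly n-1 edges. This graph is connected (all 11 vertices in one component) and has 11-1 = 10 edges. It is a tree.
Number of triangles = 0.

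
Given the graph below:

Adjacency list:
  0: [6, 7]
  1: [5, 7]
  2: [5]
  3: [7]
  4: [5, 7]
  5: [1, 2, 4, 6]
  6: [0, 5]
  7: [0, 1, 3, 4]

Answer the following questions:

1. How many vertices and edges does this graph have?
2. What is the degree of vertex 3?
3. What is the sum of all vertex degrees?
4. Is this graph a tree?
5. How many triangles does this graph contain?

Count: 8 vertices, 9 edges.
Vertex 3 has neighbors [7], degree = 1.
Handshaking lemma: 2 * 9 = 18.
A tree on 8 vertices has 7 edges. This graph has 9 edges (2 extra). Not a tree.
Number of triangles = 0.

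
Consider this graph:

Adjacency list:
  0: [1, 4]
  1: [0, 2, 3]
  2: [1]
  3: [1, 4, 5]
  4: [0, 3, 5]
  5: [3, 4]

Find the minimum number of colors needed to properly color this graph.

The graph has a maximum clique of size 3 (lower bound on chromatic number).
A valid 3-coloring: {0: 1, 1: 0, 2: 1, 3: 1, 4: 0, 5: 2}.
Chromatic number = 3.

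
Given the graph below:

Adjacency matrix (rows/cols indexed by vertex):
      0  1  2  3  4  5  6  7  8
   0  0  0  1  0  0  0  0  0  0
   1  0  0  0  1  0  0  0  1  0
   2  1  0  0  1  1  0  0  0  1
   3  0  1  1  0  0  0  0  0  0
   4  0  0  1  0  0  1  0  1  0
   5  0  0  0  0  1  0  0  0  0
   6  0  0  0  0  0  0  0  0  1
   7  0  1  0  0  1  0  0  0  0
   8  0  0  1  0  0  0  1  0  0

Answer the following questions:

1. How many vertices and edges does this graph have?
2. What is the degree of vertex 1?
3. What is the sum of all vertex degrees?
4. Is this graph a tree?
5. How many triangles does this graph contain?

Count: 9 vertices, 9 edges.
Vertex 1 has neighbors [3, 7], degree = 2.
Handshaking lemma: 2 * 9 = 18.
A tree on 9 vertices has 8 edges. This graph has 9 edges (1 extra). Not a tree.
Number of triangles = 0.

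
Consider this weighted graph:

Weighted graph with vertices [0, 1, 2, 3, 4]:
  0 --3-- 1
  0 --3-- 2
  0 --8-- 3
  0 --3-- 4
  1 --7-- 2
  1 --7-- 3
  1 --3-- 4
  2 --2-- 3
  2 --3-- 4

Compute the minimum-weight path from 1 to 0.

Using Dijkstra's algorithm from vertex 1:
Shortest path: 1 -> 0
Total weight: 3 = 3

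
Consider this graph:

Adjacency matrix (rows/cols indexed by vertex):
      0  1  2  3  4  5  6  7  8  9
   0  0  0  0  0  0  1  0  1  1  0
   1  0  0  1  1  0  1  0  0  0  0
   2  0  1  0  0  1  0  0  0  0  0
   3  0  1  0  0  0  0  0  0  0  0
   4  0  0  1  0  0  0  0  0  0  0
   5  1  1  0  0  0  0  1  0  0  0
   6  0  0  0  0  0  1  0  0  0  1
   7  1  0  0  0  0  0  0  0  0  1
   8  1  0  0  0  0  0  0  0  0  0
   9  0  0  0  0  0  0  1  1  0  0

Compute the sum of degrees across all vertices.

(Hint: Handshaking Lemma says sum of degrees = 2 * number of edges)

Count edges: 10 edges.
By Handshaking Lemma: sum of degrees = 2 * 10 = 20.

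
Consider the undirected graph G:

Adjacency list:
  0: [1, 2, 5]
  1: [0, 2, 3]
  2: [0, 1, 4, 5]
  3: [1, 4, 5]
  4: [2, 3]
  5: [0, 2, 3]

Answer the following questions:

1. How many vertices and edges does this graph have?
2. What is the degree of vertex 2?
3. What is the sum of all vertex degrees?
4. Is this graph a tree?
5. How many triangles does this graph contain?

Count: 6 vertices, 9 edges.
Vertex 2 has neighbors [0, 1, 4, 5], degree = 4.
Handshaking lemma: 2 * 9 = 18.
A tree on 6 vertices has 5 edges. This graph has 9 edges (4 extra). Not a tree.
Number of triangles = 2.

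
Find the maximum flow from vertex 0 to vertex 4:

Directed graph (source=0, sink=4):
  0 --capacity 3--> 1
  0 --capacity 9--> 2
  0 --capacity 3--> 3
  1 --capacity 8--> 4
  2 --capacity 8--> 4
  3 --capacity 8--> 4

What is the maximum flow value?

Computing max flow:
  Flow on (0->1): 3/3
  Flow on (0->2): 8/9
  Flow on (0->3): 3/3
  Flow on (1->4): 3/8
  Flow on (2->4): 8/8
  Flow on (3->4): 3/8
Maximum flow = 14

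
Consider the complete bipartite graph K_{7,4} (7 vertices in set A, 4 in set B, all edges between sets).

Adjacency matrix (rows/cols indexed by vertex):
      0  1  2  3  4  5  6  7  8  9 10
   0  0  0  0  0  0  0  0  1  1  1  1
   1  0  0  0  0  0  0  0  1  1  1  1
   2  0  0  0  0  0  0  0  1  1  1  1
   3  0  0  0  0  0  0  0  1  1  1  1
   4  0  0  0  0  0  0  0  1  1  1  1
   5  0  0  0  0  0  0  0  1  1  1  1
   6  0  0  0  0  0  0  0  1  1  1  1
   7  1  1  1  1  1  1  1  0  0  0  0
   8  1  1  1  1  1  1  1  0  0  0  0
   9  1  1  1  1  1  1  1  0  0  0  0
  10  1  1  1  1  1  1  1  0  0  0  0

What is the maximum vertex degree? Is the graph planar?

Set-A vertices have degree 4; set-B vertices have degree 7. Maximum degree = max(7,4) = 7.
K_{7,4} contains K_{3,3} as a subgraph (since both sides have >= 3 vertices); by Kuratowski's theorem it is not planar.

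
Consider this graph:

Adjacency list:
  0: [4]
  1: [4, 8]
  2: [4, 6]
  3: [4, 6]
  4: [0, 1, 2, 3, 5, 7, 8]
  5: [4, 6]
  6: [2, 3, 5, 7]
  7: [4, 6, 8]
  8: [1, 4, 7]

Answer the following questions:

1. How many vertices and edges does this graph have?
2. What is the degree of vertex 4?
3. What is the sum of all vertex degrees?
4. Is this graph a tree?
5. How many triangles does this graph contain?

Count: 9 vertices, 13 edges.
Vertex 4 has neighbors [0, 1, 2, 3, 5, 7, 8], degree = 7.
Handshaking lemma: 2 * 13 = 26.
A tree on 9 vertices has 8 edges. This graph has 13 edges (5 extra). Not a tree.
Number of triangles = 2.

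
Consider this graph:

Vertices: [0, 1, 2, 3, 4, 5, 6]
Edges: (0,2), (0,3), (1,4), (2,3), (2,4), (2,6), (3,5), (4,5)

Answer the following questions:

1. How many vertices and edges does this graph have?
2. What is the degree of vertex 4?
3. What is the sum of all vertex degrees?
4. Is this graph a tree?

Count: 7 vertices, 8 edges.
Vertex 4 has neighbors [1, 2, 5], degree = 3.
Handshaking lemma: 2 * 8 = 16.
A tree on 7 vertices has 6 edges. This graph has 8 edges (2 extra). Not a tree.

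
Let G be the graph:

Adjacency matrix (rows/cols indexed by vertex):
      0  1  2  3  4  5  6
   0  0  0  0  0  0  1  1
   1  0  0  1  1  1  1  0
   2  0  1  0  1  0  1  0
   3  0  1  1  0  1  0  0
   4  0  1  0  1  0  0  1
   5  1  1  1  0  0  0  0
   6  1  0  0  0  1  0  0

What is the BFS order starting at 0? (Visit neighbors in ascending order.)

BFS from vertex 0 (neighbors processed in ascending order):
Visit order: 0, 5, 6, 1, 2, 4, 3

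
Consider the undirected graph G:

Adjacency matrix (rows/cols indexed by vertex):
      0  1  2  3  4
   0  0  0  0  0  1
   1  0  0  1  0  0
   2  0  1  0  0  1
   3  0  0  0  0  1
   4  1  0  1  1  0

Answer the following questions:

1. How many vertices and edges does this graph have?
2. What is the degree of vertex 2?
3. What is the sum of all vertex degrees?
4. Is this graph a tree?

Count: 5 vertices, 4 edges.
Vertex 2 has neighbors [1, 4], degree = 2.
Handshaking lemma: 2 * 4 = 8.
A graph is a tree iff it is connected and has exactly n-1 edges. This graph is connected (all 5 vertices in one component) and has 5-1 = 4 edges. It is a tree.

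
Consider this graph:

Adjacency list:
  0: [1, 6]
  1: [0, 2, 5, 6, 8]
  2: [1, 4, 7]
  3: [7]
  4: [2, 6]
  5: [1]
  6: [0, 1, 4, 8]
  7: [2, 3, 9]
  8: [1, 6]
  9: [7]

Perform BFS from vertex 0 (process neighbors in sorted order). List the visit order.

BFS from vertex 0 (neighbors processed in ascending order):
Visit order: 0, 1, 6, 2, 5, 8, 4, 7, 3, 9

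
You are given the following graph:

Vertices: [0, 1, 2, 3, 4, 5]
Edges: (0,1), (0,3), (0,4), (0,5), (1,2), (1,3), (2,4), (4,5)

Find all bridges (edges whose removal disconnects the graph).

No bridges found. The graph is 2-edge-connected (no single edge removal disconnects it).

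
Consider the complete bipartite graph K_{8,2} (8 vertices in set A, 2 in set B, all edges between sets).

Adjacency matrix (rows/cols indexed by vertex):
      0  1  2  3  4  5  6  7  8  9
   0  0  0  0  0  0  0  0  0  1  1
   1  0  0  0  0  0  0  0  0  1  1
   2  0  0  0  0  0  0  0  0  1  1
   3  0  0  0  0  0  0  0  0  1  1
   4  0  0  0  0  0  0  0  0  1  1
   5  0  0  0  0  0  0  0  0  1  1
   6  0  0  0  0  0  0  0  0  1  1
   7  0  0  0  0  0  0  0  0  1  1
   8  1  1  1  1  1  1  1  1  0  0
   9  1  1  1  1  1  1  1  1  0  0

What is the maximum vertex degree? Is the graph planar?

Set-A vertices have degree 2; set-B vertices have degree 8. Maximum degree = max(8,2) = 8.
min(8,2) <= 2, so K_{8,2} avoids a K_{3,3} subdivision and is planar.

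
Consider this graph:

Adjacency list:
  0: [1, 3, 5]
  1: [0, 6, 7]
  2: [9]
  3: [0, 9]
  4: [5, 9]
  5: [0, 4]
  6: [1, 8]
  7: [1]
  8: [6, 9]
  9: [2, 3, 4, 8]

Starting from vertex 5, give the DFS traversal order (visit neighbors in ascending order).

DFS from vertex 5 (neighbors processed in ascending order):
Visit order: 5, 0, 1, 6, 8, 9, 2, 3, 4, 7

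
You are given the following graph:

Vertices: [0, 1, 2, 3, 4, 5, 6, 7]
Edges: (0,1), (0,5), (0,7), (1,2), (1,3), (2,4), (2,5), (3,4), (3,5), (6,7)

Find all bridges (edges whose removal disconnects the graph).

A bridge is an edge whose removal increases the number of connected components.
Bridges found: (0,7), (6,7)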